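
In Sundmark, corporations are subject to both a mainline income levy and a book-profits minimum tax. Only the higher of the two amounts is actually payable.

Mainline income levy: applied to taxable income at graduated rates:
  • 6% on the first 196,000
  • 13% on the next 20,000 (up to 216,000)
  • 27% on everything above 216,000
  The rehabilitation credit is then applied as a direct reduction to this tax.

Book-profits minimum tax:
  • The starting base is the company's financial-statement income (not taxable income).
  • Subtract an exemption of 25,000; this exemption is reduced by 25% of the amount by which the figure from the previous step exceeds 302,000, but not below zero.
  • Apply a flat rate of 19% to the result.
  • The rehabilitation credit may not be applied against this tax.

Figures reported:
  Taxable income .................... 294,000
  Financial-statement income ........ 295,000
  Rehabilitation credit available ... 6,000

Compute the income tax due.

51,300

Mainline income levy:
  196,000 × 6% = 11,760
  20,000 × 13% = 2,600
  78,000 × 27% = 21,060
  → 35,420
  Less rehabilitation credit 6,000 → 29,420

Book-profits minimum tax:
  Base (financial-statement income): 295,000
  Exemption: 295,000 ≤ 302,000, so full 25,000 applies
  Base: 295,000 − 25,000 = 270,000
  270,000 × 19% = 51,300

51,300 > 29,420, so the book-profits minimum tax is the binding amount.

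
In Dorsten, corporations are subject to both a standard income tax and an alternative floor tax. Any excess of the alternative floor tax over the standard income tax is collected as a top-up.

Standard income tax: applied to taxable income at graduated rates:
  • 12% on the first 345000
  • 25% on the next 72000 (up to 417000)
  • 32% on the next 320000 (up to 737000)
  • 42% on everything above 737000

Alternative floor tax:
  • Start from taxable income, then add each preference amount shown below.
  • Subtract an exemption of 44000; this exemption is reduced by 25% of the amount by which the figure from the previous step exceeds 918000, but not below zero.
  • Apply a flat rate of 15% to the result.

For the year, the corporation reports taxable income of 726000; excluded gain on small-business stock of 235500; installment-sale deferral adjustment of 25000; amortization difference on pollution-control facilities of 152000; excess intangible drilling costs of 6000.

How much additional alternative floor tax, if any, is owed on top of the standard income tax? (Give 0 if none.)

Standard income tax:
  345000 × 12% = 41400
  72000 × 25% = 18000
  309000 × 32% = 98880
  → 158280

Alternative floor tax:
  Adjusted income: 726000 + 235500 + 25000 + 152000 + 6000 = 1144500
  Exemption: 25% × (1144500 − 918000) = 56625 ≥ 44000, so the exemption is fully phased out
  Base: 1144500 − 0 = 1144500
  1144500 × 15% = 171675

Excess of alternative floor tax over standard income tax: 171675 − 158280 = 13395.

13395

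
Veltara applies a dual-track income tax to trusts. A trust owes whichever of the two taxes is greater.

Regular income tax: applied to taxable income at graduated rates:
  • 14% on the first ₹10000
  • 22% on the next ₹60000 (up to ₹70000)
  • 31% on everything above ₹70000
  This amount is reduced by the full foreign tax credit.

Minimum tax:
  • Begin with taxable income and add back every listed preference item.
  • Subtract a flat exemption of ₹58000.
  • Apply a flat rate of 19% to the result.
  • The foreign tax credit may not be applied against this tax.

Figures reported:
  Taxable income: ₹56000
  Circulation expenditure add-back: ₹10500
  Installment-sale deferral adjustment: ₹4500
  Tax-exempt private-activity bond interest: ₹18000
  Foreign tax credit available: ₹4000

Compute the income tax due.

Regular income tax:
  ₹10000 × 14% = ₹1400
  ₹46000 × 22% = ₹10120
  → ₹11520
  Less foreign tax credit ₹4000 → ₹7520

Minimum tax:
  Adjusted income: ₹56000 + ₹10500 + ₹4500 + ₹18000 = ₹89000
  Less exemption ₹58000 → base ₹31000
  ₹31000 × 19% = ₹5890

₹7520 > ₹5890, so the regular income tax governs.

₹7520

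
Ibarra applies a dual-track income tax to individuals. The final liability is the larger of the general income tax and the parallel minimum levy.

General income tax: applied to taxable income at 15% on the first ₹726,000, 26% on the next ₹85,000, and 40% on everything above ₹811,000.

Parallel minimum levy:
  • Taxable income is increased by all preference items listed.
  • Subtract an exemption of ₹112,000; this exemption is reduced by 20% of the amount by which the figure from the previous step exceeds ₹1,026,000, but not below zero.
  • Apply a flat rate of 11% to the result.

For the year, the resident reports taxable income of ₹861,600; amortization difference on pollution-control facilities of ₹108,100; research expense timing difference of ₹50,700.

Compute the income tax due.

₹151,240

General income tax:
  ₹726,000 × 15% = ₹108,900
  ₹85,000 × 26% = ₹22,100
  ₹50,600 × 40% = ₹20,240
  → ₹151,240

Parallel minimum levy:
  Adjusted income: ₹861,600 + ₹108,100 + ₹50,700 = ₹1,020,400
  Exemption: ₹1,020,400 ≤ ₹1,026,000, so full ₹112,000 applies
  Base: ₹1,020,400 − ₹112,000 = ₹908,400
  ₹908,400 × 11% = ₹99,924

₹151,240 > ₹99,924, so the general income tax governs.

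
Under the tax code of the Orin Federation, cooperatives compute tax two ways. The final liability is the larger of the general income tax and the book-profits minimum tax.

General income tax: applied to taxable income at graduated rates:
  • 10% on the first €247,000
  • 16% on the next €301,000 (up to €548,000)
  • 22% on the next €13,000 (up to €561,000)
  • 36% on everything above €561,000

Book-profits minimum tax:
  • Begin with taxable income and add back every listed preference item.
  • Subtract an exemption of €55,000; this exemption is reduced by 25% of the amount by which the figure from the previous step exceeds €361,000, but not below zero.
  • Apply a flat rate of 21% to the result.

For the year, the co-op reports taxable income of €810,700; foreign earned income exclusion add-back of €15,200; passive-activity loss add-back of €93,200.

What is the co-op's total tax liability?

€193,011

Book-profits minimum tax:
  Adjusted income: €810,700 + €15,200 + €93,200 = €919,100
  Exemption: 25% × (€919,100 − €361,000) = €139,525 ≥ €55,000, so the exemption is fully phased out
  Base: €919,100 − €0 = €919,100
  €919,100 × 21% = €193,011

General income tax:
  €247,000 × 10% = €24,700
  €301,000 × 16% = €48,160
  €13,000 × 22% = €2,860
  €249,700 × 36% = €89,892
  → €165,612

€193,011 > €165,612, so the book-profits minimum tax is the binding amount.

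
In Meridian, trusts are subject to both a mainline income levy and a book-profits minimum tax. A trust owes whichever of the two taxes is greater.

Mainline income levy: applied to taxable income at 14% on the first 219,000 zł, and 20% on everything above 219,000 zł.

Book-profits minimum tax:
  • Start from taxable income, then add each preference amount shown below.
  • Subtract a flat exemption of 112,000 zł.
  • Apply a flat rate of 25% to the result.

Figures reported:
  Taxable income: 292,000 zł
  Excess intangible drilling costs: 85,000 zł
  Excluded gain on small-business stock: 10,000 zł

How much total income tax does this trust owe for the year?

Mainline income levy:
  219,000 zł × 14% = 30,660 zł
  73,000 zł × 20% = 14,600 zł
  → 45,260 zł

Book-profits minimum tax:
  Adjusted income: 292,000 zł + 85,000 zł + 10,000 zł = 387,000 zł
  Less exemption 112,000 zł → base 275,000 zł
  275,000 zł × 25% = 68,750 zł

68,750 zł > 45,260 zł, so the book-profits minimum tax is the binding amount.

68,750 zł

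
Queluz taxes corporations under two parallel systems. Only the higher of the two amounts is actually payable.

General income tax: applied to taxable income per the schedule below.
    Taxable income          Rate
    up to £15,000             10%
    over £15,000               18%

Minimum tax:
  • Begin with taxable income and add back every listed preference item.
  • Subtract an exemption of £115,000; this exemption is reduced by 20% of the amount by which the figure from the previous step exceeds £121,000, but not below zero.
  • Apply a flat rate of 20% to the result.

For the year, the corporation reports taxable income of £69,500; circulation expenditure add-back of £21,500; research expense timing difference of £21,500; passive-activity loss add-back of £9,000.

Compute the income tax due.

£11,310

General income tax:
  £15,000 × 10% = £1,500
  £54,500 × 18% = £9,810
  → £11,310

Minimum tax:
  Adjusted income: £69,500 + £21,500 + £21,500 + £9,000 = £121,500
  Exemption: £115,000 − 20% × (£121,500 − £121,000) = £115,000 − £100 = £114,900
  Base: £121,500 − £114,900 = £6,600
  £6,600 × 20% = £1,320

£11,310 > £1,320, so the general income tax governs.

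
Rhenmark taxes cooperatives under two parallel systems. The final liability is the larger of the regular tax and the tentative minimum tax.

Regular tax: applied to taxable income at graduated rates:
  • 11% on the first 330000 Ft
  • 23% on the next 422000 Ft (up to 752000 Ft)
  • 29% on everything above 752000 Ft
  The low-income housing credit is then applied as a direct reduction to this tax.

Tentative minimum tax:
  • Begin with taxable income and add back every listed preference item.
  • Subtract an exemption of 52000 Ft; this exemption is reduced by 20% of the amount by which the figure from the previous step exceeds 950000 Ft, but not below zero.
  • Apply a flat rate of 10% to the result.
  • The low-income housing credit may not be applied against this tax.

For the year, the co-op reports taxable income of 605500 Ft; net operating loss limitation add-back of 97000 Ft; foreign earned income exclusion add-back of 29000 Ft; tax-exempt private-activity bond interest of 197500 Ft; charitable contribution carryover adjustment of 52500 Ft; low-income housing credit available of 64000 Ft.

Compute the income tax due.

Tentative minimum tax:
  Adjusted income: 605500 Ft + 97000 Ft + 29000 Ft + 197500 Ft + 52500 Ft = 981500 Ft
  Exemption: 52000 Ft − 20% × (981500 Ft − 950000 Ft) = 52000 Ft − 6300 Ft = 45700 Ft
  Base: 981500 Ft − 45700 Ft = 935800 Ft
  935800 Ft × 10% = 93580 Ft

Regular tax:
  330000 Ft × 11% = 36300 Ft
  275500 Ft × 23% = 63365 Ft
  → 99665 Ft
  Less low-income housing credit 64000 Ft → 35665 Ft

93580 Ft > 35665 Ft, so the tentative minimum tax is the binding amount.

93580 Ft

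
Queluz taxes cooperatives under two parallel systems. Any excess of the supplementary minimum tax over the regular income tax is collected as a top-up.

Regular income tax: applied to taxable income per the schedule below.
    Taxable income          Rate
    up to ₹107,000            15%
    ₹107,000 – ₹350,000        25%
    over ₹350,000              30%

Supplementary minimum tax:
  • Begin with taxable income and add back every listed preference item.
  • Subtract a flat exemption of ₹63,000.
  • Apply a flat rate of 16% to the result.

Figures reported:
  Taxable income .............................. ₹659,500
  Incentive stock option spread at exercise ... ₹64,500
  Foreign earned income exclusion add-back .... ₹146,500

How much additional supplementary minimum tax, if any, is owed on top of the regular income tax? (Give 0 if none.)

Regular income tax:
  ₹107,000 × 15% = ₹16,050
  ₹243,000 × 25% = ₹60,750
  ₹309,500 × 30% = ₹92,850
  → ₹169,650

Supplementary minimum tax:
  Adjusted income: ₹659,500 + ₹64,500 + ₹146,500 = ₹870,500
  Less exemption ₹63,000 → base ₹807,500
  ₹807,500 × 16% = ₹129,200

₹129,200 ≤ ₹169,650, so no add-on is due.

₹0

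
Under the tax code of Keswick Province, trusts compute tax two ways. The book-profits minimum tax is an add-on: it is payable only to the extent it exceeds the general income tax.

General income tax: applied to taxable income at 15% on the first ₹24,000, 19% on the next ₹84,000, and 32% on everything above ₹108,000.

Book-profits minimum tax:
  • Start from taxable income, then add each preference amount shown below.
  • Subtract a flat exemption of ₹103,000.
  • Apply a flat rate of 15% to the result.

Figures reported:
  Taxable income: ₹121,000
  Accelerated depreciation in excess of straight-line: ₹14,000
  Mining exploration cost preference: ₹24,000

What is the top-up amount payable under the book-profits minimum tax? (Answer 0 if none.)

₹0

Book-profits minimum tax:
  Adjusted income: ₹121,000 + ₹14,000 + ₹24,000 = ₹159,000
  Less exemption ₹103,000 → base ₹56,000
  ₹56,000 × 15% = ₹8,400

General income tax:
  ₹24,000 × 15% = ₹3,600
  ₹84,000 × 19% = ₹15,960
  ₹13,000 × 32% = ₹4,160
  → ₹23,720

₹8,400 ≤ ₹23,720, so no add-on is due.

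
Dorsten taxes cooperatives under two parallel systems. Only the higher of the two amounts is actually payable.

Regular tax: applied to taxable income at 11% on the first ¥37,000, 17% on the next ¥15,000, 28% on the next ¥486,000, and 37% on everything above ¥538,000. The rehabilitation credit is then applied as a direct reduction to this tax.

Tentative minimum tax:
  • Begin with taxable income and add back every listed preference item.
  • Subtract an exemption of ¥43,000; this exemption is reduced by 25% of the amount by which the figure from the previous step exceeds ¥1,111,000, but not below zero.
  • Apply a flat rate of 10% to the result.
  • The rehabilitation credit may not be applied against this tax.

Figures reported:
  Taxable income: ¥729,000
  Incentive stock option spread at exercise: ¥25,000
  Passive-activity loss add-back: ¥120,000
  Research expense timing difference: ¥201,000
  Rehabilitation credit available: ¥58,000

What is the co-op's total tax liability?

¥155,370

Regular tax:
  ¥37,000 × 11% = ¥4,070
  ¥15,000 × 17% = ¥2,550
  ¥486,000 × 28% = ¥136,080
  ¥191,000 × 37% = ¥70,670
  → ¥213,370
  Less rehabilitation credit ¥58,000 → ¥155,370

Tentative minimum tax:
  Adjusted income: ¥729,000 + ¥25,000 + ¥120,000 + ¥201,000 = ¥1,075,000
  Exemption: ¥1,075,000 ≤ ¥1,111,000, so full ¥43,000 applies
  Base: ¥1,075,000 − ¥43,000 = ¥1,032,000
  ¥1,032,000 × 10% = ¥103,200

¥155,370 > ¥103,200, so the regular tax governs.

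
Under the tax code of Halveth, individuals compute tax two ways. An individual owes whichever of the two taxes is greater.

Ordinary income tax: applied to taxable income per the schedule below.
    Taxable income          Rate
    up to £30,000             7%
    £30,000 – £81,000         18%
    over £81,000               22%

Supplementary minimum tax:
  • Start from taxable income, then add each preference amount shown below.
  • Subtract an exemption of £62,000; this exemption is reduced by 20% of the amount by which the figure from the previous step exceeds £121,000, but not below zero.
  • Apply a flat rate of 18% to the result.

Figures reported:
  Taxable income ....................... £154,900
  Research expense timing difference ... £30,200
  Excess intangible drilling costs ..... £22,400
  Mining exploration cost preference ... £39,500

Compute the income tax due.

Ordinary income tax:
  £30,000 × 7% = £2,100
  £51,000 × 18% = £9,180
  £73,900 × 22% = £16,258
  → £27,538

Supplementary minimum tax:
  Adjusted income: £154,900 + £30,200 + £22,400 + £39,500 = £247,000
  Exemption: £62,000 − 20% × (£247,000 − £121,000) = £62,000 − £25,200 = £36,800
  Base: £247,000 − £36,800 = £210,200
  £210,200 × 18% = £37,836

£37,836 > £27,538, so the supplementary minimum tax is the binding amount.

£37,836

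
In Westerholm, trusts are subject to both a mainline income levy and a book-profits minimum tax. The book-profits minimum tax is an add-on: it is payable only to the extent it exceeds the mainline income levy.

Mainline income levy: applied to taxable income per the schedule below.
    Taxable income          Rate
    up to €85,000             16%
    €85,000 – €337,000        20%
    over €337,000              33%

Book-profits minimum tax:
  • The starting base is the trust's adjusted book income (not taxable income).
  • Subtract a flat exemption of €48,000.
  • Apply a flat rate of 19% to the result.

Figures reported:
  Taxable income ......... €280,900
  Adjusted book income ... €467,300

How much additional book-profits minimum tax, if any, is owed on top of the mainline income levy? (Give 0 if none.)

€26,887

Mainline income levy:
  €85,000 × 16% = €13,600
  €195,900 × 20% = €39,180
  → €52,780

Book-profits minimum tax:
  Base (adjusted book income): €467,300
  Less exemption €48,000 → base €419,300
  €419,300 × 19% = €79,667

Excess of book-profits minimum tax over mainline income levy: €79,667 − €52,780 = €26,887.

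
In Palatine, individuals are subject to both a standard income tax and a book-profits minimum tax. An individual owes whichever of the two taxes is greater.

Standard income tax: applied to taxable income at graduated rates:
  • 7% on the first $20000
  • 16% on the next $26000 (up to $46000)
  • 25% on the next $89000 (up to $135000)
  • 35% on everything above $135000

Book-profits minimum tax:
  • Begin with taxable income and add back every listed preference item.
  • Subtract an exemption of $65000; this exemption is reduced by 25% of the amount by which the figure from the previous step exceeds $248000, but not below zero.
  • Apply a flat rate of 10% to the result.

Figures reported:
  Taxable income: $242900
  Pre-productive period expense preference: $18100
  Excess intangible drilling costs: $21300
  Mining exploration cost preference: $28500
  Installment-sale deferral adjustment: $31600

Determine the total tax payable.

Book-profits minimum tax:
  Adjusted income: $242900 + $18100 + $21300 + $28500 + $31600 = $342400
  Exemption: $65000 − 25% × ($342400 − $248000) = $65000 − $23600 = $41400
  Base: $342400 − $41400 = $301000
  $301000 × 10% = $30100

Standard income tax:
  $20000 × 7% = $1400
  $26000 × 16% = $4160
  $89000 × 25% = $22250
  $107900 × 35% = $37765
  → $65575

$65575 > $30100, so the standard income tax governs.

$65575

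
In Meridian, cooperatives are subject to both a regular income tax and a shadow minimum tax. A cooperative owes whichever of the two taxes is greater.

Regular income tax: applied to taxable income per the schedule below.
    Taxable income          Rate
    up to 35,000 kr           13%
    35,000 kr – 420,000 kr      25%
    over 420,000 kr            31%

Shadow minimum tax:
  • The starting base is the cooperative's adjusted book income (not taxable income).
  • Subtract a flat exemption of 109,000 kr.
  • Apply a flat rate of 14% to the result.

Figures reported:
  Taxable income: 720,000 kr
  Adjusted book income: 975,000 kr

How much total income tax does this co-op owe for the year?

Shadow minimum tax:
  Base (adjusted book income): 975,000 kr
  Less exemption 109,000 kr → base 866,000 kr
  866,000 kr × 14% = 121,240 kr

Regular income tax:
  35,000 kr × 13% = 4,550 kr
  385,000 kr × 25% = 96,250 kr
  300,000 kr × 31% = 93,000 kr
  → 193,800 kr

193,800 kr > 121,240 kr, so the regular income tax governs.

193,800 kr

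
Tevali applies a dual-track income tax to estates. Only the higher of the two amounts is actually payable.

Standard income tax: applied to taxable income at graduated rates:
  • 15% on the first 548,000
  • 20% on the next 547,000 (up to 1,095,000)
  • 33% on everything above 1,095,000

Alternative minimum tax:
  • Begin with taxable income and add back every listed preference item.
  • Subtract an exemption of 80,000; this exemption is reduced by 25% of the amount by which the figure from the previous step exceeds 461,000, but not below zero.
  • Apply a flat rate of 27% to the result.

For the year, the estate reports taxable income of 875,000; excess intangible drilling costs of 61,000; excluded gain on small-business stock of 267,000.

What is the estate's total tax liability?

324,810

Standard income tax:
  548,000 × 15% = 82,200
  327,000 × 20% = 65,400
  → 147,600

Alternative minimum tax:
  Adjusted income: 875,000 + 61,000 + 267,000 = 1,203,000
  Exemption: 25% × (1,203,000 − 461,000) = 185,500 ≥ 80,000, so the exemption is fully phased out
  Base: 1,203,000 − 0 = 1,203,000
  1,203,000 × 27% = 324,810

324,810 > 147,600, so the alternative minimum tax is the binding amount.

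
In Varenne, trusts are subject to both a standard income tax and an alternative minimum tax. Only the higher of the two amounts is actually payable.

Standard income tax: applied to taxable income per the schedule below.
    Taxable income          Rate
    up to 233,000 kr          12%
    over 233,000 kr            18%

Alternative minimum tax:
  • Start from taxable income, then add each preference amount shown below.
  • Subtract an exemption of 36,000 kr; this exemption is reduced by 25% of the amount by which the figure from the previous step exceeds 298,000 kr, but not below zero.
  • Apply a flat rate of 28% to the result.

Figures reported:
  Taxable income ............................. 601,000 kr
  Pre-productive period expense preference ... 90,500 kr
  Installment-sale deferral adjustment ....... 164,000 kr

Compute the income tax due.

Standard income tax:
  233,000 kr × 12% = 27,960 kr
  368,000 kr × 18% = 66,240 kr
  → 94,200 kr

Alternative minimum tax:
  Adjusted income: 601,000 kr + 90,500 kr + 164,000 kr = 855,500 kr
  Exemption: 25% × (855,500 kr − 298,000 kr) = 139,375 kr ≥ 36,000 kr, so the exemption is fully phased out
  Base: 855,500 kr − 0 kr = 855,500 kr
  855,500 kr × 28% = 239,540 kr

239,540 kr > 94,200 kr, so the alternative minimum tax is the binding amount.

239,540 kr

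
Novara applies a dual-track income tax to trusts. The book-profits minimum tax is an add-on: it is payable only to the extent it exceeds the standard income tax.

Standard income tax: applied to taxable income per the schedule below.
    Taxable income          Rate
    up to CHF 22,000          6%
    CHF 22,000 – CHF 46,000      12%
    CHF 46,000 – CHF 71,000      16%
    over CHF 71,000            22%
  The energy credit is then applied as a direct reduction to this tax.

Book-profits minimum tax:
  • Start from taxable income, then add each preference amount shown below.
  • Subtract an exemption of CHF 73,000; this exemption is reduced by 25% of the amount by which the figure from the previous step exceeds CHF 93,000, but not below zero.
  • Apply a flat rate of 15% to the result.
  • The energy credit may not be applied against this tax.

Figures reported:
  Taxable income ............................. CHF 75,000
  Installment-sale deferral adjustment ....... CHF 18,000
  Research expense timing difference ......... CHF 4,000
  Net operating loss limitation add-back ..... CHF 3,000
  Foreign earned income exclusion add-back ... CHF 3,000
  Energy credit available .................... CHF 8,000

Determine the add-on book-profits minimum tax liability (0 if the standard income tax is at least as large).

Book-profits minimum tax:
  Adjusted income: CHF 75,000 + CHF 18,000 + CHF 4,000 + CHF 3,000 + CHF 3,000 = CHF 103,000
  Exemption: CHF 73,000 − 25% × (CHF 103,000 − CHF 93,000) = CHF 73,000 − CHF 2,500 = CHF 70,500
  Base: CHF 103,000 − CHF 70,500 = CHF 32,500
  CHF 32,500 × 15% = CHF 4,875

Standard income tax:
  CHF 22,000 × 6% = CHF 1,320
  CHF 24,000 × 12% = CHF 2,880
  CHF 25,000 × 16% = CHF 4,000
  CHF 4,000 × 22% = CHF 880
  → CHF 9,080
  Less energy credit CHF 8,000 → CHF 1,080

Excess of book-profits minimum tax over standard income tax: CHF 4,875 − CHF 1,080 = CHF 3,795.

CHF 3,795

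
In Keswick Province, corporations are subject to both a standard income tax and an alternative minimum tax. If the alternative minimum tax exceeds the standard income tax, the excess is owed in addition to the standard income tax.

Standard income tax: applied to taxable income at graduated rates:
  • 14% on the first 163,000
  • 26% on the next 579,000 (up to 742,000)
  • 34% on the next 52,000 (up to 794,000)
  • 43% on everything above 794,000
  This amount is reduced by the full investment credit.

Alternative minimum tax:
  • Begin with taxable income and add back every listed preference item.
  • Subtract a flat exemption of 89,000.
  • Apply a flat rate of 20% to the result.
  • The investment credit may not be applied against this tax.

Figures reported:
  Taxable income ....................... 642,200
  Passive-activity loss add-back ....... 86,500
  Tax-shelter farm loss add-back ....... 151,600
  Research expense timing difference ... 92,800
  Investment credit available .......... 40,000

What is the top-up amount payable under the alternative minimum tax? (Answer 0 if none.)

69,408

Standard income tax:
  163,000 × 14% = 22,820
  479,200 × 26% = 124,592
  → 147,412
  Less investment credit 40,000 → 107,412

Alternative minimum tax:
  Adjusted income: 642,200 + 86,500 + 151,600 + 92,800 = 973,100
  Less exemption 89,000 → base 884,100
  884,100 × 20% = 176,820

Excess of alternative minimum tax over standard income tax: 176,820 − 107,412 = 69,408.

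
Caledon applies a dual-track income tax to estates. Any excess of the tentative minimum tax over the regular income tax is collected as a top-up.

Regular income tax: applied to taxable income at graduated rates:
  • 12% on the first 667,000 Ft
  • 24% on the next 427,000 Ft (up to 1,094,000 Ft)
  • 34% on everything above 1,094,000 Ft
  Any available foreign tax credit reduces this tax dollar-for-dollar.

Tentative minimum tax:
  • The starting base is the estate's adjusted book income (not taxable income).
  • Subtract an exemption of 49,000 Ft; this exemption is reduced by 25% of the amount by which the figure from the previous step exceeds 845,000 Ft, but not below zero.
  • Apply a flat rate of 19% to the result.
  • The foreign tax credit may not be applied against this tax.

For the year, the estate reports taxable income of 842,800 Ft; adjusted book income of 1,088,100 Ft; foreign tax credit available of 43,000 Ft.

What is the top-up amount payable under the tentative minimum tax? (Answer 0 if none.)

127,507 Ft

Regular income tax:
  667,000 Ft × 12% = 80,040 Ft
  175,800 Ft × 24% = 42,192 Ft
  → 122,232 Ft
  Less foreign tax credit 43,000 Ft → 79,232 Ft

Tentative minimum tax:
  Base (adjusted book income): 1,088,100 Ft
  Exemption: 25% × (1,088,100 Ft − 845,000 Ft) = 60,775 Ft ≥ 49,000 Ft, so the exemption is fully phased out
  Base: 1,088,100 Ft − 0 Ft = 1,088,100 Ft
  1,088,100 Ft × 19% = 206,739 Ft

Excess of tentative minimum tax over regular income tax: 206,739 Ft − 79,232 Ft = 127,507 Ft.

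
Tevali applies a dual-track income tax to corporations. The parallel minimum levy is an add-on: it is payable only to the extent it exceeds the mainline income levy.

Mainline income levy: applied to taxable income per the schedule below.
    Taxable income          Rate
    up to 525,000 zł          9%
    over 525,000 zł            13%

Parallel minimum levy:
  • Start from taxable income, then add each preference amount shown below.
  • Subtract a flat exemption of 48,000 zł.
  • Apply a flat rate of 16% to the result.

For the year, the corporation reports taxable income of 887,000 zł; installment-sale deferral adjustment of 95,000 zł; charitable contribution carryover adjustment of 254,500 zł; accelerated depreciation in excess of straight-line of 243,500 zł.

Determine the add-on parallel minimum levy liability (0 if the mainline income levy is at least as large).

Parallel minimum levy:
  Adjusted income: 887,000 zł + 95,000 zł + 254,500 zł + 243,500 zł = 1,480,000 zł
  Less exemption 48,000 zł → base 1,432,000 zł
  1,432,000 zł × 16% = 229,120 zł

Mainline income levy:
  525,000 zł × 9% = 47,250 zł
  362,000 zł × 13% = 47,060 zł
  → 94,310 zł

Excess of parallel minimum levy over mainline income levy: 229,120 zł − 94,310 zł = 134,810 zł.

134,810 zł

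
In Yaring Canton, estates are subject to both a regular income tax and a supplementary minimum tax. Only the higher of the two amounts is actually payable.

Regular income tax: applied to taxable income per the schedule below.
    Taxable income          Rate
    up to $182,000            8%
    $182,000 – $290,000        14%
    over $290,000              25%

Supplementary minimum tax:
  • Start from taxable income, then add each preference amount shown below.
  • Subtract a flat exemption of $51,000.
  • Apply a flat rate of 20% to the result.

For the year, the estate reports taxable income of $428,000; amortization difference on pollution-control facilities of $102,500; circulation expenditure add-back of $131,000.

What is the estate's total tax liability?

Supplementary minimum tax:
  Adjusted income: $428,000 + $102,500 + $131,000 = $661,500
  Less exemption $51,000 → base $610,500
  $610,500 × 20% = $122,100

Regular income tax:
  $182,000 × 8% = $14,560
  $108,000 × 14% = $15,120
  $138,000 × 25% = $34,500
  → $64,180

$122,100 > $64,180, so the supplementary minimum tax is the binding amount.

$122,100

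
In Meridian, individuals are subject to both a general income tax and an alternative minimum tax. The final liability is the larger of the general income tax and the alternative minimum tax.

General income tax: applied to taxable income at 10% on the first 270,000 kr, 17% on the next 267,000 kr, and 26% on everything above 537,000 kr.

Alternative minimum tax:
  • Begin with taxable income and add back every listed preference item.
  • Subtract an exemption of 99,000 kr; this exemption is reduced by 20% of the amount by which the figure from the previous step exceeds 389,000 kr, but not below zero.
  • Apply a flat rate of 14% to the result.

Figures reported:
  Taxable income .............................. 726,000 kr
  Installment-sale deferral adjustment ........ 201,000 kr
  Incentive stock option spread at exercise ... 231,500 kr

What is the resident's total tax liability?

General income tax:
  270,000 kr × 10% = 27,000 kr
  267,000 kr × 17% = 45,390 kr
  189,000 kr × 26% = 49,140 kr
  → 121,530 kr

Alternative minimum tax:
  Adjusted income: 726,000 kr + 201,000 kr + 231,500 kr = 1,158,500 kr
  Exemption: 20% × (1,158,500 kr − 389,000 kr) = 153,900 kr ≥ 99,000 kr, so the exemption is fully phased out
  Base: 1,158,500 kr − 0 kr = 1,158,500 kr
  1,158,500 kr × 14% = 162,190 kr

162,190 kr > 121,530 kr, so the alternative minimum tax is the binding amount.

162,190 kr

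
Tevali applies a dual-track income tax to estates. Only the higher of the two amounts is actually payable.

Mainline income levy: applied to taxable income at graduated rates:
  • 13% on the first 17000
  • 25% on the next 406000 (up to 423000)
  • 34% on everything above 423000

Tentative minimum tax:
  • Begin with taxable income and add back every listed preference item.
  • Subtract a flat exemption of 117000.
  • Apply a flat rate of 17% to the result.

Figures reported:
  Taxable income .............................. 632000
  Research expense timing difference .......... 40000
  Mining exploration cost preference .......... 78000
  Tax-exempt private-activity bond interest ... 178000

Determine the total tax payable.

174770

Mainline income levy:
  17000 × 13% = 2210
  406000 × 25% = 101500
  209000 × 34% = 71060
  → 174770

Tentative minimum tax:
  Adjusted income: 632000 + 40000 + 78000 + 178000 = 928000
  Less exemption 117000 → base 811000
  811000 × 17% = 137870

174770 > 137870, so the mainline income levy governs.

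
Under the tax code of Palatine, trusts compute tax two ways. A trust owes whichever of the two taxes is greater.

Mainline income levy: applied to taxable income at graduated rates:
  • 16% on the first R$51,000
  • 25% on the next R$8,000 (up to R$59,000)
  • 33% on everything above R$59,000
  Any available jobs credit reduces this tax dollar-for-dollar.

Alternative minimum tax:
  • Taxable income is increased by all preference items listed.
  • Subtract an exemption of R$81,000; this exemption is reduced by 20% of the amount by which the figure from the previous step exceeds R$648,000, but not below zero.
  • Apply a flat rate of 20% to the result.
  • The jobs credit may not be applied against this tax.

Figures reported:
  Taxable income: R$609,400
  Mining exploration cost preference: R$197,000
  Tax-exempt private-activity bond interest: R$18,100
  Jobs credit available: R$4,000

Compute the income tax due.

R$187,792

Alternative minimum tax:
  Adjusted income: R$609,400 + R$197,000 + R$18,100 = R$824,500
  Exemption: R$81,000 − 20% × (R$824,500 − R$648,000) = R$81,000 − R$35,300 = R$45,700
  Base: R$824,500 − R$45,700 = R$778,800
  R$778,800 × 20% = R$155,760

Mainline income levy:
  R$51,000 × 16% = R$8,160
  R$8,000 × 25% = R$2,000
  R$550,400 × 33% = R$181,632
  → R$191,792
  Less jobs credit R$4,000 → R$187,792

R$187,792 > R$155,760, so the mainline income levy governs.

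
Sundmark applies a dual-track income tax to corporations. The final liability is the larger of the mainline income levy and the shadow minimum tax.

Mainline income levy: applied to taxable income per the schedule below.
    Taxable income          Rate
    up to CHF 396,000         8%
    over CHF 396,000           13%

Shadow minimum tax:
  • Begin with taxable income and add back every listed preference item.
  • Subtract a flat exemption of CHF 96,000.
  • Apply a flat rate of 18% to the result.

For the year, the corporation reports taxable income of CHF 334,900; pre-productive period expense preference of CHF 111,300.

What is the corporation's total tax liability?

CHF 63,036

Shadow minimum tax:
  Adjusted income: CHF 334,900 + CHF 111,300 = CHF 446,200
  Less exemption CHF 96,000 → base CHF 350,200
  CHF 350,200 × 18% = CHF 63,036

Mainline income levy:
  CHF 334,900 × 8% = CHF 26,792

CHF 63,036 > CHF 26,792, so the shadow minimum tax is the binding amount.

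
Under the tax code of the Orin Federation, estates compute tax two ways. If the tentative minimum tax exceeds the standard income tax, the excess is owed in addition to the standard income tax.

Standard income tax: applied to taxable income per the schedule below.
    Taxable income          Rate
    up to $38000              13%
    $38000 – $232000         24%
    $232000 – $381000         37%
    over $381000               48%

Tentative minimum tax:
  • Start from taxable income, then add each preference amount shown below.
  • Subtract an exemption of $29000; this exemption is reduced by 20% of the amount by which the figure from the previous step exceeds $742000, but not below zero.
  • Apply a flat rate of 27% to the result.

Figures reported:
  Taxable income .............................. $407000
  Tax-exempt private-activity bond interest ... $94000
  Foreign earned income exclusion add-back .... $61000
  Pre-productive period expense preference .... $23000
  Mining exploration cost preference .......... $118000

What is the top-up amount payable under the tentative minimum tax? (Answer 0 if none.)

$62870

Standard income tax:
  $38000 × 13% = $4940
  $194000 × 24% = $46560
  $149000 × 37% = $55130
  $26000 × 48% = $12480
  → $119110

Tentative minimum tax:
  Adjusted income: $407000 + $94000 + $61000 + $23000 + $118000 = $703000
  Exemption: $703000 ≤ $742000, so full $29000 applies
  Base: $703000 − $29000 = $674000
  $674000 × 27% = $181980

Excess of tentative minimum tax over standard income tax: $181980 − $119110 = $62870.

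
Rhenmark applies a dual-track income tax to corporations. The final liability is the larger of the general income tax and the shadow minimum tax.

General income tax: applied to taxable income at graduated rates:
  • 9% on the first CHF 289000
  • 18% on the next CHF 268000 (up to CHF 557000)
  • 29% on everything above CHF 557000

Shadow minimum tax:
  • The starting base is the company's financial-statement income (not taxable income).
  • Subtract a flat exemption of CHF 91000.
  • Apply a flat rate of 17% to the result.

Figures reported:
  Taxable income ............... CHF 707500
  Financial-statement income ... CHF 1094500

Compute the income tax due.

CHF 170595

Shadow minimum tax:
  Base (financial-statement income): CHF 1094500
  Less exemption CHF 91000 → base CHF 1003500
  CHF 1003500 × 17% = CHF 170595

General income tax:
  CHF 289000 × 9% = CHF 26010
  CHF 268000 × 18% = CHF 48240
  CHF 150500 × 29% = CHF 43645
  → CHF 117895

CHF 170595 > CHF 117895, so the shadow minimum tax is the binding amount.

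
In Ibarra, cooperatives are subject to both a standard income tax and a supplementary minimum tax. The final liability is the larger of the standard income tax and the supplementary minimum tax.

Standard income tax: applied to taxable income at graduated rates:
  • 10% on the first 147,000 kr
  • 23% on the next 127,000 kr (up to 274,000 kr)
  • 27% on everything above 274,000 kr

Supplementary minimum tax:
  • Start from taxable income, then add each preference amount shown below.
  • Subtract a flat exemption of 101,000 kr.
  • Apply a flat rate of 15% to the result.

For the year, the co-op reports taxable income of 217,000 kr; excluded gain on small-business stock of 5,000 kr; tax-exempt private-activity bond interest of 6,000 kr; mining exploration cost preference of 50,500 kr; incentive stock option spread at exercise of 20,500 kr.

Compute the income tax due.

30,800 kr

Standard income tax:
  147,000 kr × 10% = 14,700 kr
  70,000 kr × 23% = 16,100 kr
  → 30,800 kr

Supplementary minimum tax:
  Adjusted income: 217,000 kr + 5,000 kr + 6,000 kr + 50,500 kr + 20,500 kr = 299,000 kr
  Less exemption 101,000 kr → base 198,000 kr
  198,000 kr × 15% = 29,700 kr

30,800 kr > 29,700 kr, so the standard income tax governs.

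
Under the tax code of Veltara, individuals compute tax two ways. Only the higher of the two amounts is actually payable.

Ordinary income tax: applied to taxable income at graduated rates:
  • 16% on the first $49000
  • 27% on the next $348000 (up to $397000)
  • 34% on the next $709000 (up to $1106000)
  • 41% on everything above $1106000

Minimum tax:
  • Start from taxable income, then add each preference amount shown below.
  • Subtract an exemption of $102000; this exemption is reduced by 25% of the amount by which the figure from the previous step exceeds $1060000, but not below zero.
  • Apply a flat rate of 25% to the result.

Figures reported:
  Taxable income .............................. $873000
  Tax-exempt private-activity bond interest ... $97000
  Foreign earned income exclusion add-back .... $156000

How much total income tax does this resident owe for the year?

$263640

Ordinary income tax:
  $49000 × 16% = $7840
  $348000 × 27% = $93960
  $476000 × 34% = $161840
  → $263640

Minimum tax:
  Adjusted income: $873000 + $97000 + $156000 = $1126000
  Exemption: $102000 − 25% × ($1126000 − $1060000) = $102000 − $16500 = $85500
  Base: $1126000 − $85500 = $1040500
  $1040500 × 25% = $260125

$263640 > $260125, so the ordinary income tax governs.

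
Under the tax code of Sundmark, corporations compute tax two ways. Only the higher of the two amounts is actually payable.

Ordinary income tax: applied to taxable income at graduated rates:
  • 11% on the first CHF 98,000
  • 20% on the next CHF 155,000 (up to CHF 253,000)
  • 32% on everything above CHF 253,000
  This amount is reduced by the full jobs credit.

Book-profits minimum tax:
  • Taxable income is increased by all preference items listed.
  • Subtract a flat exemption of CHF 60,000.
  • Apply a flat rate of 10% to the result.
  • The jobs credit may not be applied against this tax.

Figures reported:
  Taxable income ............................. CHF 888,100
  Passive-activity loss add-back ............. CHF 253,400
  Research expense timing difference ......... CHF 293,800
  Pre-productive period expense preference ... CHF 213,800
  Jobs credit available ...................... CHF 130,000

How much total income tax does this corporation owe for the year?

Book-profits minimum tax:
  Adjusted income: CHF 888,100 + CHF 253,400 + CHF 293,800 + CHF 213,800 = CHF 1,649,100
  Less exemption CHF 60,000 → base CHF 1,589,100
  CHF 1,589,100 × 10% = CHF 158,910

Ordinary income tax:
  CHF 98,000 × 11% = CHF 10,780
  CHF 155,000 × 20% = CHF 31,000
  CHF 635,100 × 32% = CHF 203,232
  → CHF 245,012
  Less jobs credit CHF 130,000 → CHF 115,012

CHF 158,910 > CHF 115,012, so the book-profits minimum tax is the binding amount.

CHF 158,910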